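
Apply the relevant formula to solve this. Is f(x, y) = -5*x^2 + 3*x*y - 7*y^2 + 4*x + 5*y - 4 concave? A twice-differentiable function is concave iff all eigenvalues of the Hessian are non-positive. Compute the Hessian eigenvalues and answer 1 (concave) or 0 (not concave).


The Hessian of f(x,y) = -5*x^2 + 3*x*y - 7*y^2 + 4*x + 5*y - 4 is:
H = [[-10, 3], [3, -14]]
Trace = -10 - 14 = -24
Determinant = -10*-14 - (3)^2 = 131
Discriminant = (-24)^2 - 4*131 = 52.0
Eigenvalues: lambda_1 = -15.6056, lambda_2 = -8.3944
The function is concave.

1


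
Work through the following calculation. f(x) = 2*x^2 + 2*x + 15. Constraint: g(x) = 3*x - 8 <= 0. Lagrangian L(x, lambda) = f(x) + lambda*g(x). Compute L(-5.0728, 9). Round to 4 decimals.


Step 1: Evaluate f(x).
f(-5.0728) = 2*(-5.0728)^2 + 2*(-5.0728) + 15 = 56.321
Step 2: Evaluate g(x).
g(-5.0728) = 3*-5.0728 - 8 = -23.2184
Step 3: Compute Lagrangian.
L = 56.321 + 9*-23.2184 = -152.6446


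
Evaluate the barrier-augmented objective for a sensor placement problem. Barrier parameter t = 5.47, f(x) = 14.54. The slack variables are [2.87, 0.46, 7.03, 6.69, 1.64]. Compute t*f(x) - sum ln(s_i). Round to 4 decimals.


Step 1: Compute log-barrier.
ln values: [1.0543, -0.7765, 1.9502, 1.9006, 0.4947]
phi = -(1.0543 - 0.7765 + 1.9502 + 1.9006 + 0.4947) = -4.6233
Step 2: Compute augmented objective.
t*f(x) = 5.47*14.54 = 79.5338
Total = 79.5338 - 4.6233 = 74.9105


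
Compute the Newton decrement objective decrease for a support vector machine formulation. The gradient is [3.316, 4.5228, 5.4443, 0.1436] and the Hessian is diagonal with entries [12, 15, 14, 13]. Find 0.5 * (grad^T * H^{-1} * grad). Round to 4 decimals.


Step 1: H is diagonal, so H^(-1) * g = [0.2763, 0.3015, 0.3889, 0.011].
Step 2: g^T H^(-1) g = sum_i g_i^2 / H_ii
  = (3.316)^2/12 + (4.5228)^2/15 + (5.4443)^2/14 + (0.1436)^2/13
  = 0.9163 + 1.3637 + 2.1172 + 0.0016 = 4.3988
Step 3: Objective decrease = 0.5 * g^T H^(-1) g = 2.1994


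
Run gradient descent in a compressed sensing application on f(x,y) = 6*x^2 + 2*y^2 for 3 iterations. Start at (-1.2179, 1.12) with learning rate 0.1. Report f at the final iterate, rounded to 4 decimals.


Gradient descent on f(x,y) = 6*x^2 + 2*y^2.
Starting point: (-1.2179, 1.12), alpha = 0.1
Step 1: grad_x = 2*6*-1.2179 = -14.6148, grad_y = 2*2*1.12 = 4.48
  x_1 = -1.2179 - 0.1*-14.6148 = 0.2436
  y_1 = 1.12 - 0.1*4.48 = 0.672
Step 2: grad_x = 2*6*0.2436 = 2.923, grad_y = 2*2*0.672 = 2.688
  x_2 = 0.2436 - 0.1*2.923 = -0.0487
  y_2 = 0.672 - 0.1*2.688 = 0.4032
Step 3: grad_x = 2*6*-0.0487 = -0.5846, grad_y = 2*2*0.4032 = 1.6128
  x_3 = -0.0487 - 0.1*-0.5846 = 0.0097
  y_3 = 0.4032 - 0.1*1.6128 = 0.2419
f(0.0097, 0.2419) = 6*0.0097^2 + 2*0.2419^2 = 0.1176


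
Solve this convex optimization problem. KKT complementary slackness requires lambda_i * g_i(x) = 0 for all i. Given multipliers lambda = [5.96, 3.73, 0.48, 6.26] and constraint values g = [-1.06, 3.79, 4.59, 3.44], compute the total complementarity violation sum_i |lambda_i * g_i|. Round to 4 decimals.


KKT complementary slackness check:
lambda_1 * g_1 = 5.96 * -1.06 = -6.3176
lambda_2 * g_2 = 3.73 * 3.79 = 14.1367
lambda_3 * g_3 = 0.48 * 4.59 = 2.2032
lambda_4 * g_4 = 6.26 * 3.44 = 21.5344
Total violation = 6.3176 + 14.1367 + 2.2032 + 21.5344 = 44.1919


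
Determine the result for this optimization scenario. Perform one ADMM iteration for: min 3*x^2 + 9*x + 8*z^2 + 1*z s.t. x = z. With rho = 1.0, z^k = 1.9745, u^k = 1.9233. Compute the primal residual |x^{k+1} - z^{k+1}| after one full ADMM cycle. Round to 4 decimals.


ADMM iteration with rho = 1.0, z^k = 1.9745, u^k = 1.9233
Step 1: x-update.
Minimize 3*x^2 + 9*x + (1.0/2)*(x - 1.9745 + 1.9233)^2
FOC: (2*3 + 1.0)*x = -9 + 1.0*(1.9745 - 1.9233)
x^{k+1} = -1.2784
Step 2: z-update.
Minimize 8*z^2 + 1*z + (1.0/2)*(-1.2784 - z + 1.9233)^2
FOC: (2*8 + 1.0)*z = -1 + 1.0*(-1.2784 + 1.9233)
z^{k+1} = -0.0209
Step 3: u-update.
u^{k+1} = 1.9233 - 1.2784 + 0.0209 = 0.6658
Step 4: Primal residual = |-1.2784 + 0.0209| = 1.2575


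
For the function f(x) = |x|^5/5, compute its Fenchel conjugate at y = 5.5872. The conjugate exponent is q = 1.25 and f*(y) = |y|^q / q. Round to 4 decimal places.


The conjugate exponent q satisfies 1/p + 1/q = 1.
p = 5, so q = 5/(5 - 1) = 1.25
|y|^q = 5.5872^1.25 = 8.59
f*(5.5872) = 8.59 / 1.25 = 6.872


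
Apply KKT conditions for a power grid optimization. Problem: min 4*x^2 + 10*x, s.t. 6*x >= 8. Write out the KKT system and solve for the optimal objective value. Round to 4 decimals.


Step 1: Try lambda = 0 (constraint inactive).
x_unc = -10/(2*4) = -1.25
Check: 6*-1.25 = -7.5 < 8 -- violated!
Step 2: Constraint must be active: 6*x = 8
x* = 8/6 = 4/3 = 1.3333 (rounded; the exact value 4/3 is used below)
lambda = (2*4*(4/3) + 10)/6 = 3.4444
Step 3: Compute optimal value.
f(x*) = 4*(4/3)^2 + 10*(4/3) = 20.4444


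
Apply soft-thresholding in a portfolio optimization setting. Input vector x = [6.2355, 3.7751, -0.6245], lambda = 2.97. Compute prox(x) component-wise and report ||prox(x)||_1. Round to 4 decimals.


Soft-thresholding with lambda = 2.97:
prox(6.2355) = sign(6.2355)*max(|6.2355| - 2.97, 0) = 3.2655
prox(3.7751) = sign(3.7751)*max(|3.7751| - 2.97, 0) = 0.8051
prox(-0.6245) = sign(-0.6245)*max(|-0.6245| - 2.97, 0) = 0.0
prox(x) = [3.2655, 0.8051, 0.0]
||prox(x)||_1 = 3.2655 + 0.8051 + 0.0 = 4.0706


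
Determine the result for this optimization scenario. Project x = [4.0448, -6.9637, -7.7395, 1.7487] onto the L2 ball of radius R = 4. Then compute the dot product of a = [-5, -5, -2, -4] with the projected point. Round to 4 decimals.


Step 1: Compute ||x|| (intermediates to 6 decimals).
||x|| = sqrt(4.0448^2 + (-6.9637)^2 + (-7.7395)^2 + 1.7487^2) = 11.305368
Step 2: Project.
Since ||x|| > R, scale = R/||x|| = 4/11.305368 = 0.353814, proj(x) = scale * x
proj(x) = [1.431107, -2.463855, -2.738343, 0.618715]
Step 3: Dot product.
a^T * proj(x) = -5*1.431107 - 5*(-2.463855) - 2*(-2.738343) - 4*0.618715 = 8.1656


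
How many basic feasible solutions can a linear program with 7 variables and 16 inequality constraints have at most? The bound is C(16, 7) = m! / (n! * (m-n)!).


Each vertex corresponds to some choice of n active constraints out of m, so the number of vertices is at most C(m, n) = m! / (n!(m-n)!).
m = 16, n = 7
Numerator: 16 * 15 * 14 * 13 * 12 * 11 * 10
Denominator: 7! = 5040
C(16, 7) = 11440


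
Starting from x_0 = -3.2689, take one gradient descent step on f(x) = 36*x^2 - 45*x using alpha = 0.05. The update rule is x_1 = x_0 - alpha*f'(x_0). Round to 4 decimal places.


We compute the gradient at x_0 and apply the update.
f'(x) = 72*x - 45
f'(-3.2689) = 72*-3.2689 - 45 = -280.3608
x_1 = -3.2689 - 0.05*-280.3608 = 10.7491


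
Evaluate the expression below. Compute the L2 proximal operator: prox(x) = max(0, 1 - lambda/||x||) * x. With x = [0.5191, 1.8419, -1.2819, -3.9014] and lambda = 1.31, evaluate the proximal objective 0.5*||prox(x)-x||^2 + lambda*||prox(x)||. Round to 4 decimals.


Step 1: Compute ||x||.
||x|| = 4.5306
Step 2: Compute scaling factor.
scale = max(0, 1 - 1.31/4.5306) = 0.7109
Step 3: prox(x) = [0.369, 1.3093, -0.9112, -2.7733]
||prox(x)|| = 3.2206
Step 4: Proximal objective.
0.5*||prox-x||^2 = 0.8581
lambda*||prox|| = 4.219
Total = 5.077


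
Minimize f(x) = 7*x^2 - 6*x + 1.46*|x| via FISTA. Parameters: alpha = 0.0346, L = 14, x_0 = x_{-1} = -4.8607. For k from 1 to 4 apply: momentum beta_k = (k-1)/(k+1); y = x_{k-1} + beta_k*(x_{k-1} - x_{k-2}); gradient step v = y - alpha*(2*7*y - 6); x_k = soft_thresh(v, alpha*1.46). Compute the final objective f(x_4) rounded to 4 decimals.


FISTA on f(x) = 7*x^2 - 6*x + 1.46*|x|
L = 14, alpha = 0.0346
Iteration 1: beta = 0.0, y = -4.8607 + 0.0*(-4.8607 + 4.8607) = -4.8607
  grad(y) = -74.0498, v = y - alpha*grad = -2.2986
  prox(v) = soft_thresh(-2.2986, 0.0505) = -2.2481
Iteration 2: beta = 0.3333, y = -2.2481 + 0.3333*(-2.2481 + 4.8607) = -1.3772
  grad(y) = -25.2805, v = y - alpha*grad = -0.5025
  prox(v) = soft_thresh(-0.5025, 0.0505) = -0.452
Iteration 3: beta = 0.5, y = -0.452 + 0.5*(-0.452 + 2.2481) = 0.4461
  grad(y) = 0.2453, v = y - alpha*grad = 0.4376
  prox(v) = soft_thresh(0.4376, 0.0505) = 0.3871
Iteration 4: beta = 0.6, y = 0.3871 + 0.6*(0.3871 + 0.452) = 0.8905
  grad(y) = 6.4673, v = y - alpha*grad = 0.6668
  prox(v) = soft_thresh(0.6668, 0.0505) = 0.6162
f(x_4) = 7*0.6162^2 - 6*0.6162 + 1.46*|0.6162| = -0.1395


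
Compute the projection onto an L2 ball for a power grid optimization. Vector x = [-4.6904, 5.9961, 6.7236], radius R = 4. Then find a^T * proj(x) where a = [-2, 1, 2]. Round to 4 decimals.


Step 1: Compute ||x|| (intermediates to 6 decimals).
||x|| = sqrt((-4.6904)^2 + 5.9961^2 + 6.7236^2) = 10.156764
Step 2: Project.
Since ||x|| > R, scale = R/||x|| = 4/10.156764 = 0.393826, proj(x) = scale * x
proj(x) = [-1.847201, 2.36142, 2.647928]
Step 3: Dot product.
a^T * proj(x) = -2*(-1.847201) + 1*2.36142 + 2*2.647928 = 11.3517


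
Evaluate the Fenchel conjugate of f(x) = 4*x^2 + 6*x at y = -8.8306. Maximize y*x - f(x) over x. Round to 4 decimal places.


f*(y) = sup_x {y*x - a*x^2 - b*x} = sup_x {(y-b)*x - a*x^2}
FOC: (y - b) - 2a*x = 0 => x* = (y - b)/(2a)
x* = (-8.8306 - 6)/(2*4) = -1.8538
f*(-8.8306) = (y-b)^2/(4a) = (-8.8306 - 6)^2/(4*4)
= 219.9467/16 = 13.7467


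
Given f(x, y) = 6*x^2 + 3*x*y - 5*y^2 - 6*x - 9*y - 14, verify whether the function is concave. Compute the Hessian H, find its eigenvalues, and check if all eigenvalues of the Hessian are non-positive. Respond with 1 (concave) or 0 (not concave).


The Hessian of f(x,y) = 6*x^2 + 3*x*y - 5*y^2 - 6*x - 9*y - 14 is:
H = [[12, 3], [3, -10]]
Trace = 12 - 10 = 2
Determinant = 12*-10 - (3)^2 = -129
Discriminant = (2)^2 - 4*-129 = 520.0
Eigenvalues: lambda_1 = -10.4018, lambda_2 = 12.4018
The function is not concave.

0


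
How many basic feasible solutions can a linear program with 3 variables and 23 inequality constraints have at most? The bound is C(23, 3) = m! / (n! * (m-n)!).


Each vertex corresponds to some choice of n active constraints out of m, so the number of vertices is at most C(m, n) = m! / (n!(m-n)!).
m = 23, n = 3
Numerator: 23 * 22 * 21
Denominator: 3! = 6
C(23, 3) = 1771


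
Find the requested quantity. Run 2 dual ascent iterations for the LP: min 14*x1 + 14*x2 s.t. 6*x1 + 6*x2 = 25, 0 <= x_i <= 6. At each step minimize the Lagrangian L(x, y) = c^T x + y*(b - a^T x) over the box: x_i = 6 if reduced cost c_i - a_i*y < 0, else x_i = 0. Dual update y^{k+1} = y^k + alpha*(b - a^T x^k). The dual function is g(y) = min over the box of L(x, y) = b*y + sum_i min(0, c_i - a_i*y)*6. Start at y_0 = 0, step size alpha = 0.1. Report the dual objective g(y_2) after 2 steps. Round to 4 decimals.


Dual ascent for LP: min 14*x1 + 14*x2, 6*x1 + 6*x2 = 25, 0 <= x_i <= 6
Step 1: y^k = 0.0, reduced costs: (14.0, 14.0)
  x^k = (0.0, 0.0), subgradient = b - a^T x = 25.0
  y^{k+1} = 0.0 + 0.1*25.0 = 2.5
Step 2: y^k = 2.5, reduced costs: (-1.0, -1.0)
  x^k = (6.0, 6.0), subgradient = b - a^T x = -47.0
  y^{k+1} = 2.5 + 0.1*-47.0 = -2.2
Dual objective at y_2 = -2.2: reduced costs (27.2, 27.2), box minimizer x = (0.0, 0.0)
g(y_2) = b*y + (c1 - a1*y)*x1 + (c2 - a2*y)*x2 = 25*(-2.2) + 27.2*0.0 + 27.2*0.0 = -55.0 + 0.0 + 0.0 = -55.0


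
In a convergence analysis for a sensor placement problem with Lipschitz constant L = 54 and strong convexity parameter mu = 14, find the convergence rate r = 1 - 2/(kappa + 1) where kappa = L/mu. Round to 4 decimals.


Step 1: Compute the condition number.
kappa = L/mu = 54/14 = 3.8571
Step 2: Compute the convergence rate.
r = 1 - 2/(kappa + 1) = 1 - 2*mu/(L + mu) = (L - mu)/(L + mu) = 40/68 = 0.5882


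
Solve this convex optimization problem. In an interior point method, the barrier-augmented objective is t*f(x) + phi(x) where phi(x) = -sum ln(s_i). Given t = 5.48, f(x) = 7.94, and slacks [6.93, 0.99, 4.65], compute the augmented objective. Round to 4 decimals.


Step 1: Compute log-barrier.
ln values: [1.9359, -0.0101, 1.5369]
phi = -(1.9359 - 0.0101 + 1.5369) = -3.4627
Step 2: Compute augmented objective.
t*f(x) = 5.48*7.94 = 43.5112
Total = 43.5112 - 3.4627 = 40.0485


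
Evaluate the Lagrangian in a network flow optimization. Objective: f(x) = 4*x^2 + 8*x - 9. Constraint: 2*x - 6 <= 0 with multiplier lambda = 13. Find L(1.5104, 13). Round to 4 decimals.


Step 1: Evaluate f(x).
f(1.5104) = 4*1.5104^2 + 8*1.5104 - 9 = 12.2084
Step 2: Evaluate g(x).
g(1.5104) = 2*1.5104 - 6 = -2.9792
Step 3: Compute Lagrangian.
L = 12.2084 + 13*-2.9792 = -26.5212


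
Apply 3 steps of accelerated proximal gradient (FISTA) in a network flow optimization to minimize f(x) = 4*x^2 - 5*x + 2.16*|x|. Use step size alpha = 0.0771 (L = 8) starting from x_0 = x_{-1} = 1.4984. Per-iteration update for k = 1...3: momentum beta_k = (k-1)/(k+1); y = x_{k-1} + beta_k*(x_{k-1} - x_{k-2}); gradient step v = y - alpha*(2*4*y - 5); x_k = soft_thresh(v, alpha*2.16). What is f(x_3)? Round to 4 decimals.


FISTA on f(x) = 4*x^2 - 5*x + 2.16*|x|
L = 8, alpha = 0.0771
Iteration 1: beta = 0.0, y = 1.4984 + 0.0*(1.4984 - 1.4984) = 1.4984
  grad(y) = 6.9872, v = y - alpha*grad = 0.9597
  prox(v) = soft_thresh(0.9597, 0.1665) = 0.7932
Iteration 2: beta = 0.3333, y = 0.7932 + 0.3333*(0.7932 - 1.4984) = 0.5581
  grad(y) = -0.5355, v = y - alpha*grad = 0.5994
  prox(v) = soft_thresh(0.5994, 0.1665) = 0.4328
Iteration 3: beta = 0.5, y = 0.4328 + 0.5*(0.4328 - 0.7932) = 0.2526
  grad(y) = -2.9788, v = y - alpha*grad = 0.4823
  prox(v) = soft_thresh(0.4823, 0.1665) = 0.3158
f(x_3) = 4*0.3158^2 - 5*0.3158 + 2.16*|0.3158| = -0.4979


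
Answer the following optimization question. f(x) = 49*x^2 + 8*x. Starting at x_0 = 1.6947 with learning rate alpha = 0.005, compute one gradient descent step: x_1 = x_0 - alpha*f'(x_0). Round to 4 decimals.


We compute the gradient at x_0 and apply the update.
f'(x) = 98*x + 8
f'(1.6947) = 98*1.6947 + 8 = 174.0806
x_1 = 1.6947 - 0.005*174.0806 = 0.8243


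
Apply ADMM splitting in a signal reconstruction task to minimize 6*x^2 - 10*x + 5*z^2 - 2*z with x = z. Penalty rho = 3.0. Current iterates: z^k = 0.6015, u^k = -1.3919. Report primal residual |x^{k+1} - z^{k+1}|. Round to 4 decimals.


ADMM iteration with rho = 3.0, z^k = 0.6015, u^k = -1.3919
Step 1: x-update.
Minimize 6*x^2 - 10*x + (3.0/2)*(x - 0.6015 - 1.3919)^2
FOC: (2*6 + 3.0)*x = 10 + 3.0*(0.6015 + 1.3919)
x^{k+1} = 1.0653
Step 2: z-update.
Minimize 5*z^2 - 2*z + (3.0/2)*(1.0653 - z - 1.3919)^2
FOC: (2*5 + 3.0)*z = 2 + 3.0*(1.0653 - 1.3919)
z^{k+1} = 0.0785
Step 3: u-update.
u^{k+1} = -1.3919 + 1.0653 - 0.0785 = -0.405
Step 4: Primal residual = |1.0653 - 0.0785| = 0.9869


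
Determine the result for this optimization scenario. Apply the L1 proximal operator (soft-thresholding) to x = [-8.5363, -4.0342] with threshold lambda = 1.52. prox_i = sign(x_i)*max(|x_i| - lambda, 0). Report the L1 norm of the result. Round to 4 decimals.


Soft-thresholding with lambda = 1.52:
prox(-8.5363) = sign(-8.5363)*max(|-8.5363| - 1.52, 0) = -7.0163
prox(-4.0342) = sign(-4.0342)*max(|-4.0342| - 1.52, 0) = -2.5142
prox(x) = [-7.0163, -2.5142]
||prox(x)||_1 = 7.0163 + 2.5142 = 9.5305


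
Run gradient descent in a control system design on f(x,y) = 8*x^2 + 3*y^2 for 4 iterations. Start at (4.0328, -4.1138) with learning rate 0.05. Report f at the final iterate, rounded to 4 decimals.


Gradient descent on f(x,y) = 8*x^2 + 3*y^2.
Starting point: (4.0328, -4.1138), alpha = 0.05
Step 1: grad_x = 2*8*4.0328 = 64.5248, grad_y = 2*3*-4.1138 = -24.6828
  x_1 = 4.0328 - 0.05*64.5248 = 0.8066
  y_1 = -4.1138 - 0.05*-24.6828 = -2.8797
Step 2: grad_x = 2*8*0.8066 = 12.905, grad_y = 2*3*-2.8797 = -17.278
  x_2 = 0.8066 - 0.05*12.905 = 0.1613
  y_2 = -2.8797 - 0.05*-17.278 = -2.0158
Step 3: grad_x = 2*8*0.1613 = 2.581, grad_y = 2*3*-2.0158 = -12.0946
  x_3 = 0.1613 - 0.05*2.581 = 0.0323
  y_3 = -2.0158 - 0.05*-12.0946 = -1.411
Step 4: grad_x = 2*8*0.0323 = 0.5162, grad_y = 2*3*-1.411 = -8.4662
  x_4 = 0.0323 - 0.05*0.5162 = 0.0065
  y_4 = -1.411 - 0.05*-8.4662 = -0.9877
f(0.0065, -0.9877) = 8*0.0065^2 + 3*(-0.9877)^2 = 2.9271


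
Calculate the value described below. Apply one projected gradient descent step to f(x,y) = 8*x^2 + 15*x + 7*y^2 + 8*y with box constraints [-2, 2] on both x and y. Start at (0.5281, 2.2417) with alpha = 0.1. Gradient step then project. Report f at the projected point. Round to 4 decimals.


Step 1: Compute gradient at (0.5281, 2.2417).
grad_x = 2*8*0.5281 + 15 = 23.4496
grad_y = 2*7*2.2417 + 8 = 39.3838
Step 2: Gradient step.
x_raw = 0.5281 - 0.1*23.4496 = -1.8169
y_raw = 2.2417 - 0.1*39.3838 = -1.6967
Step 3: Project onto [-2, 2].
x_proj = clip(-1.8169) = -1.8169
y_proj = clip(-1.6967) = -1.6967
Step 4: Evaluate f.
f(-1.8169, -1.6967) = 5.7326


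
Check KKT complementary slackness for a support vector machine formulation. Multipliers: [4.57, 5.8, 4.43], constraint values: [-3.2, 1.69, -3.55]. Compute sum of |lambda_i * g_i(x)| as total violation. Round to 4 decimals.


KKT complementary slackness check:
lambda_1 * g_1 = 4.57 * -3.2 = -14.624
lambda_2 * g_2 = 5.8 * 1.69 = 9.802
lambda_3 * g_3 = 4.43 * -3.55 = -15.7265
Total violation = 14.624 + 9.802 + 15.7265 = 40.1525


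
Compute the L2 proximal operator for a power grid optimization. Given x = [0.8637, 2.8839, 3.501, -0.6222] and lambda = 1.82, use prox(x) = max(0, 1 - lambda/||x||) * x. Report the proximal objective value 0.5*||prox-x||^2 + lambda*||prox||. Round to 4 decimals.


Step 1: Compute ||x||.
||x|| = 4.6591
Step 2: Compute scaling factor.
scale = max(0, 1 - 1.82/4.6591) = 0.6094
Step 3: prox(x) = [0.5263, 1.7573, 2.1334, -0.3791]
||prox(x)|| = 2.8391
Step 4: Proximal objective.
0.5*||prox-x||^2 = 1.6562
lambda*||prox|| = 5.1672
Total = 6.8233


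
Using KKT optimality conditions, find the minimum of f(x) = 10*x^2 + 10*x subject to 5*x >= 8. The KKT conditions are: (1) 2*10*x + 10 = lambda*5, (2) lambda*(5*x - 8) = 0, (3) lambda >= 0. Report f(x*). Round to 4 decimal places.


Step 1: Try lambda = 0 (constraint inactive).
x_unc = -10/(2*10) = -0.5
Check: 5*-0.5 = -2.5 < 8 -- violated!
Step 2: Constraint must be active: 5*x = 8
x* = 8/5 = 1.6
lambda = (2*10*1.6 + 10)/5 = 8.4
Step 3: Compute optimal value.
f(x*) = 10*1.6^2 + 10*1.6 = 41.6


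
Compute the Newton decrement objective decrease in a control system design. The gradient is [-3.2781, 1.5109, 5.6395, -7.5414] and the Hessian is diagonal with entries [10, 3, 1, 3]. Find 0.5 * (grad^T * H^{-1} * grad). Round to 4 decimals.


Step 1: H is diagonal, so H^(-1) * g = [-0.3278, 0.5036, 5.6395, -2.5138].
Step 2: g^T H^(-1) g = sum_i g_i^2 / H_ii
  = (-3.2781)^2/10 + (1.5109)^2/3 + (5.6395)^2/1 + (-7.5414)^2/3
  = 1.0746 + 0.7609 + 31.804 + 18.9576 = 52.5971
Step 3: Objective decrease = 0.5 * g^T H^(-1) g = 26.2985


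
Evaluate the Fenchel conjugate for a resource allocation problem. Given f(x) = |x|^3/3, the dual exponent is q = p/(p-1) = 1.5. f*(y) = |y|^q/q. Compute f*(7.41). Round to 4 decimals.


The conjugate exponent q satisfies 1/p + 1/q = 1.
p = 3, so q = 3/(3 - 1) = 1.5
|y|^q = 7.41^1.5 = 20.171
f*(7.41) = 20.171 / 1.5 = 13.4473


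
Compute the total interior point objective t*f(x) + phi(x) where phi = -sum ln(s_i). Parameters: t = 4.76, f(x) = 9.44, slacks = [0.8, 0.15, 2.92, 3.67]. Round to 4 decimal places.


Step 1: Compute log-barrier.
ln values: [-0.2231, -1.8971, 1.0716, 1.3002]
phi = -(-0.2231 - 1.8971 + 1.0716 + 1.3002) = -0.2515
Step 2: Compute augmented objective.
t*f(x) = 4.76*9.44 = 44.9344
Total = 44.9344 - 0.2515 = 44.6829


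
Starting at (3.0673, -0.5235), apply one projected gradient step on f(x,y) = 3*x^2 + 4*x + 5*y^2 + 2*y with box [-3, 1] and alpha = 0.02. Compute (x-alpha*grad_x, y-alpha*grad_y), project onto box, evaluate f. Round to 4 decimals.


Step 1: Compute gradient at (3.0673, -0.5235).
grad_x = 2*3*3.0673 + 4 = 22.4038
grad_y = 2*5*-0.5235 + 2 = -3.235
Step 2: Gradient step.
x_raw = 3.0673 - 0.02*22.4038 = 2.6192
y_raw = -0.5235 - 0.02*-3.235 = -0.4588
Step 3: Project onto [-3, 1].
x_proj = clip(2.6192) = 1.0
y_proj = clip(-0.4588) = -0.4588
Step 4: Evaluate f.
f(1.0, -0.4588) = 7.1349


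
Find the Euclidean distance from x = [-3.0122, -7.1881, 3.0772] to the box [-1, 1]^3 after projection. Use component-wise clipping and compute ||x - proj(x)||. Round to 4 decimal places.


Project each component onto [-1, 1].
clip(-3.0122) = -1.0, clip(-7.1881) = -1.0, clip(3.0772) = 1.0
Projection = [-1.0, -1.0, 1.0]
Squared diffs: [4.0489, 38.2926, 4.3148]
Distance = sqrt(46.6563) = 6.8305


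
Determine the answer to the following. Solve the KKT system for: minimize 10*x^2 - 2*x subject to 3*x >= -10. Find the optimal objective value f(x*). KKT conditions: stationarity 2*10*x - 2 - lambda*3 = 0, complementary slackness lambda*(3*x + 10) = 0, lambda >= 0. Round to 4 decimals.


Step 1: Try lambda = 0 (constraint inactive).
Stationarity: 2*10*x - 2 = 0
x* = 2/(2*10) = 0.1
Check constraint: 3*0.1 = 0.3 >= -10 -- satisfied.
Step 2: Compute optimal value.
f(x*) = 10*0.1^2 - 2*0.1 = -0.1


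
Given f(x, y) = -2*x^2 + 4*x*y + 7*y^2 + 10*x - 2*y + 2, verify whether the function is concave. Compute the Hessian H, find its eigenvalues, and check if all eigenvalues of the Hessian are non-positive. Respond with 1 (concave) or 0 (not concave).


The Hessian of f(x,y) = -2*x^2 + 4*x*y + 7*y^2 + 10*x - 2*y + 2 is:
H = [[-4, 4], [4, 14]]
Trace = -4 + 14 = 10
Determinant = -4*14 - (4)^2 = -72
Discriminant = (10)^2 - 4*-72 = 388.0
Eigenvalues: lambda_1 = -4.8489, lambda_2 = 14.8489
The function is not concave.

0


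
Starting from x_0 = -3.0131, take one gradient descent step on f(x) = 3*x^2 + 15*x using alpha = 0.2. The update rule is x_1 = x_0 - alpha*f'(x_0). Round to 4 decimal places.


We compute the gradient at x_0 and apply the update.
f'(x) = 6*x + 15
f'(-3.0131) = 6*-3.0131 + 15 = -3.0786
x_1 = -3.0131 - 0.2*-3.0786 = -2.3974


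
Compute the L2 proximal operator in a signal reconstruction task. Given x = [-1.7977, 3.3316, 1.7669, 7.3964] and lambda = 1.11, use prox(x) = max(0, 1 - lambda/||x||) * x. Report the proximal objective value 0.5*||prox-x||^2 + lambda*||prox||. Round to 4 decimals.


Step 1: Compute ||x||.
||x|| = 8.4947
Step 2: Compute scaling factor.
scale = max(0, 1 - 1.11/8.4947) = 0.8693
Step 3: prox(x) = [-1.5628, 2.8963, 1.536, 6.4299]
||prox(x)|| = 7.3847
Step 4: Proximal objective.
0.5*||prox-x||^2 = 0.6161
lambda*||prox|| = 8.197
Total = 8.8131


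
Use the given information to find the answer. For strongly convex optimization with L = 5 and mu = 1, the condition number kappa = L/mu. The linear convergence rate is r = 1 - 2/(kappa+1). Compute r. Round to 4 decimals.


Step 1: Compute the condition number.
kappa = L/mu = 5/1 = 5.0
Step 2: Compute the convergence rate.
r = 1 - 2/(kappa + 1) = 1 - 2*mu/(L + mu) = (L - mu)/(L + mu) = 4/6 = 0.6667


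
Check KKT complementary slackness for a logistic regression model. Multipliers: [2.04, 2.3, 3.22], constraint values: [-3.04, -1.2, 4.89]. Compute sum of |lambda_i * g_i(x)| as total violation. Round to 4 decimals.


KKT complementary slackness check:
lambda_1 * g_1 = 2.04 * -3.04 = -6.2016
lambda_2 * g_2 = 2.3 * -1.2 = -2.76
lambda_3 * g_3 = 3.22 * 4.89 = 15.7458
Total violation = 6.2016 + 2.76 + 15.7458 = 24.7074


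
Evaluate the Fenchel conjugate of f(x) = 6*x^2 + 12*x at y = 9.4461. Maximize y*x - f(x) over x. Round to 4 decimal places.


f*(y) = sup_x {y*x - a*x^2 - b*x} = sup_x {(y-b)*x - a*x^2}
FOC: (y - b) - 2a*x = 0 => x* = (y - b)/(2a)
x* = (9.4461 - 12)/(2*6) = -0.2128
f*(9.4461) = (y-b)^2/(4a) = (9.4461 - 12)^2/(4*6)
= 6.5224/24 = 0.2718


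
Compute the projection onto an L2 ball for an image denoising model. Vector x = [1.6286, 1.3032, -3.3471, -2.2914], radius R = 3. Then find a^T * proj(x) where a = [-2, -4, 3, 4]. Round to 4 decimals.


Step 1: Compute ||x|| (intermediates to 6 decimals).
||x|| = sqrt(1.6286^2 + 1.3032^2 + (-3.3471)^2 + (-2.2914)^2) = 4.561169
Step 2: Project.
Since ||x|| > R, scale = R/||x|| = 3/4.561169 = 0.657726, proj(x) = scale * x
proj(x) = [1.071173, 0.857149, -2.201475, -1.507113]
Step 3: Dot product.
a^T * proj(x) = -2*1.071173 - 4*0.857149 + 3*(-2.201475) + 4*(-1.507113) = -18.2038


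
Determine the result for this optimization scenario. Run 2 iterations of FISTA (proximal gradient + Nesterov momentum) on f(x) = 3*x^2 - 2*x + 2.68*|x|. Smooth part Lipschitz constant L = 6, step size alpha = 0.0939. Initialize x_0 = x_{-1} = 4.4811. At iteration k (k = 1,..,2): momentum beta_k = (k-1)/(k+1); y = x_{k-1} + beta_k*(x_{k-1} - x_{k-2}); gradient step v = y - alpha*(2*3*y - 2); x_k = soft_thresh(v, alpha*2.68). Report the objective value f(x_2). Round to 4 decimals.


FISTA on f(x) = 3*x^2 - 2*x + 2.68*|x|
L = 6, alpha = 0.0939
Iteration 1: beta = 0.0, y = 4.4811 + 0.0*(4.4811 - 4.4811) = 4.4811
  grad(y) = 24.8866, v = y - alpha*grad = 2.1442
  prox(v) = soft_thresh(2.1442, 0.2517) = 1.8926
Iteration 2: beta = 0.3333, y = 1.8926 + 0.3333*(1.8926 - 4.4811) = 1.0298
  grad(y) = 4.1786, v = y - alpha*grad = 0.6374
  prox(v) = soft_thresh(0.6374, 0.2517) = 0.3857
f(x_2) = 3*0.3857^2 - 2*0.3857 + 2.68*|0.3857| = 0.7087


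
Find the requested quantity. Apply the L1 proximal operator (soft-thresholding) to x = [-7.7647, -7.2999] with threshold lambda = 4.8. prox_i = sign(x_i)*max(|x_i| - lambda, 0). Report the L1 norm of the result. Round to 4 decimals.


Soft-thresholding with lambda = 4.8:
prox(-7.7647) = sign(-7.7647)*max(|-7.7647| - 4.8, 0) = -2.9647
prox(-7.2999) = sign(-7.2999)*max(|-7.2999| - 4.8, 0) = -2.4999
prox(x) = [-2.9647, -2.4999]
||prox(x)||_1 = 2.9647 + 2.4999 = 5.4646


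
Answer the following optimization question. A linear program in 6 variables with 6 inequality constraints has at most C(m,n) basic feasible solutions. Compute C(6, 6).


Each vertex corresponds to some choice of n active constraints out of m, so the number of vertices is at most C(m, n) = m! / (n!(m-n)!).
m = 6, n = 6
Numerator: 6 * 5 * 4 * 3 * 2 * 1
Denominator: 6! = 720
C(6, 6) = 1


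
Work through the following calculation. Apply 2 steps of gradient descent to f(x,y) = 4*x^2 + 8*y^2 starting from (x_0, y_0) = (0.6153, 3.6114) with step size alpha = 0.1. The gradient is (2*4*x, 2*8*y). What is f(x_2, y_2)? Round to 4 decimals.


Gradient descent on f(x,y) = 4*x^2 + 8*y^2.
Starting point: (0.6153, 3.6114), alpha = 0.1
Step 1: grad_x = 2*4*0.6153 = 4.9224, grad_y = 2*8*3.6114 = 57.7824
  x_1 = 0.6153 - 0.1*4.9224 = 0.1231
  y_1 = 3.6114 - 0.1*57.7824 = -2.1668
Step 2: grad_x = 2*4*0.1231 = 0.9845, grad_y = 2*8*-2.1668 = -34.6694
  x_2 = 0.1231 - 0.1*0.9845 = 0.0246
  y_2 = -2.1668 - 0.1*-34.6694 = 1.3001
f(0.0246, 1.3001) = 4*0.0246^2 + 8*1.3001^2 = 13.5246


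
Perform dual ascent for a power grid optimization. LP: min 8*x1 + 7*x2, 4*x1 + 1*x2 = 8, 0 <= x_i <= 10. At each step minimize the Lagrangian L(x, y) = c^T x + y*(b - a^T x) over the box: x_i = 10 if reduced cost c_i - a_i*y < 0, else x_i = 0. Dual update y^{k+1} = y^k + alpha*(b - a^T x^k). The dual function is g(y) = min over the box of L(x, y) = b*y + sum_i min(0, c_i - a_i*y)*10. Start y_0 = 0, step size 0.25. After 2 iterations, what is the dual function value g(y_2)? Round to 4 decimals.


Dual ascent for LP: min 8*x1 + 7*x2, 4*x1 + 1*x2 = 8, 0 <= x_i <= 10
Step 1: y^k = 0.0, reduced costs: (8.0, 7.0)
  x^k = (0.0, 0.0), subgradient = b - a^T x = 8.0
  y^{k+1} = 0.0 + 0.25*8.0 = 2.0
Step 2: y^k = 2.0, reduced costs: (0.0, 5.0)
  x^k = (0.0, 0.0), subgradient = b - a^T x = 8.0
  y^{k+1} = 2.0 + 0.25*8.0 = 4.0
Dual objective at y_2 = 4.0: reduced costs (-8.0, 3.0), box minimizer x = (10.0, 0.0)
g(y_2) = b*y + (c1 - a1*y)*x1 + (c2 - a2*y)*x2 = 8*4.0 + (-8.0)*10.0 + 3.0*0.0 = 32.0 - 80.0 + 0.0 = -48.0


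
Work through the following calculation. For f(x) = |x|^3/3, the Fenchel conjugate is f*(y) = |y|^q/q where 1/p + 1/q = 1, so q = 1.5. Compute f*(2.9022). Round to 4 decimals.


The conjugate exponent q satisfies 1/p + 1/q = 1.
p = 3, so q = 3/(3 - 1) = 1.5
|y|^q = 2.9022^1.5 = 4.9441
f*(2.9022) = 4.9441 / 1.5 = 3.2961


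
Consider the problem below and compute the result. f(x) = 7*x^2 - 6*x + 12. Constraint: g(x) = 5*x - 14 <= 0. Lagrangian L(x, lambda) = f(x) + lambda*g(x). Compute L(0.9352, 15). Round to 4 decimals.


Step 1: Evaluate f(x).
f(0.9352) = 7*0.9352^2 - 6*0.9352 + 12 = 12.511
Step 2: Evaluate g(x).
g(0.9352) = 5*0.9352 - 14 = -9.324
Step 3: Compute Lagrangian.
L = 12.511 + 15*-9.324 = -127.349


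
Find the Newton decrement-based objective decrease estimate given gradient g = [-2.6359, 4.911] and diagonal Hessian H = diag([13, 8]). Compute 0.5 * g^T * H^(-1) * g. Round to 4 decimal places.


Step 1: H is diagonal, so H^(-1) * g = [-0.2028, 0.6139].
Step 2: g^T H^(-1) g = sum_i g_i^2 / H_ii
  = (-2.6359)^2/13 + (4.911)^2/8
  = 0.5345 + 3.0147 = 3.5492
Step 3: Objective decrease = 0.5 * g^T H^(-1) g = 1.7746


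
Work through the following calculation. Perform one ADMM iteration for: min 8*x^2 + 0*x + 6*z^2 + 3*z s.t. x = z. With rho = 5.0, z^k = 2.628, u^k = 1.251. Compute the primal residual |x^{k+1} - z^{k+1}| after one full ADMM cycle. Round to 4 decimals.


ADMM iteration with rho = 5.0, z^k = 2.628, u^k = 1.251
Step 1: x-update.
Minimize 8*x^2 + 0*x + (5.0/2)*(x - 2.628 + 1.251)^2
FOC: (2*8 + 5.0)*x = 0 + 5.0*(2.628 - 1.251)
x^{k+1} = 0.3279
Step 2: z-update.
Minimize 6*z^2 + 3*z + (5.0/2)*(0.3279 - z + 1.251)^2
FOC: (2*6 + 5.0)*z = -3 + 5.0*(0.3279 + 1.251)
z^{k+1} = 0.2879
Step 3: u-update.
u^{k+1} = 1.251 + 0.3279 - 0.2879 = 1.291
Step 4: Primal residual = |0.3279 - 0.2879| = 0.04


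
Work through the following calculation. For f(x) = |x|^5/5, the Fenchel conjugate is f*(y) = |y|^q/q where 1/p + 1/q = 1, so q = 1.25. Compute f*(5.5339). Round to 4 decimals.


The conjugate exponent q satisfies 1/p + 1/q = 1.
p = 5, so q = 5/(5 - 1) = 1.25
|y|^q = 5.5339^1.25 = 8.4877
f*(5.5339) = 8.4877 / 1.25 = 6.7901


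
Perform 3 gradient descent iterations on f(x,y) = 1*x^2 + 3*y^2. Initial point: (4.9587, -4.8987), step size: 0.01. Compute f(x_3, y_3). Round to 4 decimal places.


Gradient descent on f(x,y) = 1*x^2 + 3*y^2.
Starting point: (4.9587, -4.8987), alpha = 0.01
Step 1: grad_x = 2*1*4.9587 = 9.9174, grad_y = 2*3*-4.8987 = -29.3922
  x_1 = 4.9587 - 0.01*9.9174 = 4.8595
  y_1 = -4.8987 - 0.01*-29.3922 = -4.6048
Step 2: grad_x = 2*1*4.8595 = 9.7191, grad_y = 2*3*-4.6048 = -27.6287
  x_2 = 4.8595 - 0.01*9.7191 = 4.7623
  y_2 = -4.6048 - 0.01*-27.6287 = -4.3285
Step 3: grad_x = 2*1*4.7623 = 9.5247, grad_y = 2*3*-4.3285 = -25.9709
  x_3 = 4.7623 - 0.01*9.5247 = 4.6671
  y_3 = -4.3285 - 0.01*-25.9709 = -4.0688
f(4.6671, -4.0688) = 1*4.6671^2 + 3*(-4.0688)^2 = 71.4467


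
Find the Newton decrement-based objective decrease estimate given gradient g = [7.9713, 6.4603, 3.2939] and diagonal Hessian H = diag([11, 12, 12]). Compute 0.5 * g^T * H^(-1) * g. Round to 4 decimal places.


Step 1: H is diagonal, so H^(-1) * g = [0.7247, 0.5384, 0.2745].
Step 2: g^T H^(-1) g = sum_i g_i^2 / H_ii
  = (7.9713)^2/11 + (6.4603)^2/12 + (3.2939)^2/12
  = 5.7765 + 3.478 + 0.9041 = 10.1586
Step 3: Objective decrease = 0.5 * g^T H^(-1) g = 5.0793


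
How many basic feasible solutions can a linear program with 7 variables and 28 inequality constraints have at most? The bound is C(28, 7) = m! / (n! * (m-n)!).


Each vertex corresponds to some choice of n active constraints out of m, so the number of vertices is at most C(m, n) = m! / (n!(m-n)!).
m = 28, n = 7
Numerator: 28 * 27 * 26 * 25 * 24 * 23 * 22
Denominator: 7! = 5040
C(28, 7) = 1184040


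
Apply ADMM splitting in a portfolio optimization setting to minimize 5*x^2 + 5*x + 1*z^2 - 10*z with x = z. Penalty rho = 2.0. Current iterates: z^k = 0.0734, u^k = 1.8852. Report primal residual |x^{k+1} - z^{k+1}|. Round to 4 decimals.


ADMM iteration with rho = 2.0, z^k = 0.0734, u^k = 1.8852
Step 1: x-update.
Minimize 5*x^2 + 5*x + (2.0/2)*(x - 0.0734 + 1.8852)^2
FOC: (2*5 + 2.0)*x = -5 + 2.0*(0.0734 - 1.8852)
x^{k+1} = -0.7186
Step 2: z-update.
Minimize 1*z^2 - 10*z + (2.0/2)*(-0.7186 - z + 1.8852)^2
FOC: (2*1 + 2.0)*z = 10 + 2.0*(-0.7186 + 1.8852)
z^{k+1} = 3.0833
Step 3: u-update.
u^{k+1} = 1.8852 - 0.7186 - 3.0833 = -1.9167
Step 4: Primal residual = |-0.7186 - 3.0833| = 3.8019


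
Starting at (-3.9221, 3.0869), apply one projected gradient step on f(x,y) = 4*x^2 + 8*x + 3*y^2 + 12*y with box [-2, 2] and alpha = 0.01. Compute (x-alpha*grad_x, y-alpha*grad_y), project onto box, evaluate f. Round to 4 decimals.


Step 1: Compute gradient at (-3.9221, 3.0869).
grad_x = 2*4*-3.9221 + 8 = -23.3768
grad_y = 2*3*3.0869 + 12 = 30.5214
Step 2: Gradient step.
x_raw = -3.9221 - 0.01*-23.3768 = -3.6883
y_raw = 3.0869 - 0.01*30.5214 = 2.7817
Step 3: Project onto [-2, 2].
x_proj = clip(-3.6883) = -2.0
y_proj = clip(2.7817) = 2.0
Step 4: Evaluate f.
f(-2.0, 2.0) = 36.0


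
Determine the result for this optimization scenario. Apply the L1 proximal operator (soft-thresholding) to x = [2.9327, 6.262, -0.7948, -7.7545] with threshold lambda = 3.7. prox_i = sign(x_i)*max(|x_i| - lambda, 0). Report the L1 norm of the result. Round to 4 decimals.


Soft-thresholding with lambda = 3.7:
prox(2.9327) = sign(2.9327)*max(|2.9327| - 3.7, 0) = 0.0
prox(6.262) = sign(6.262)*max(|6.262| - 3.7, 0) = 2.562
prox(-0.7948) = sign(-0.7948)*max(|-0.7948| - 3.7, 0) = 0.0
prox(-7.7545) = sign(-7.7545)*max(|-7.7545| - 3.7, 0) = -4.0545
prox(x) = [0.0, 2.562, 0.0, -4.0545]
||prox(x)||_1 = 0.0 + 2.562 + 0.0 + 4.0545 = 6.6165


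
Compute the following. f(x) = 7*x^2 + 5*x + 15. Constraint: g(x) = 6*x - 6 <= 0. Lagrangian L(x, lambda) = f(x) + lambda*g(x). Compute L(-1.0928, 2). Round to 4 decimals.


Step 1: Evaluate f(x).
f(-1.0928) = 7*(-1.0928)^2 + 5*(-1.0928) + 15 = 17.8955
Step 2: Evaluate g(x).
g(-1.0928) = 6*-1.0928 - 6 = -12.5568
Step 3: Compute Lagrangian.
L = 17.8955 + 2*-12.5568 = -7.2181


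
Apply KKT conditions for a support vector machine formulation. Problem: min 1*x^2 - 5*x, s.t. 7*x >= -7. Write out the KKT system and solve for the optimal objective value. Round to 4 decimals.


Step 1: Try lambda = 0 (constraint inactive).
Stationarity: 2*1*x - 5 = 0
x* = 5/(2*1) = 2.5
Check constraint: 7*2.5 = 17.5 >= -7 -- satisfied.
Step 2: Compute optimal value.
f(x*) = 1*2.5^2 - 5*2.5 = -6.25


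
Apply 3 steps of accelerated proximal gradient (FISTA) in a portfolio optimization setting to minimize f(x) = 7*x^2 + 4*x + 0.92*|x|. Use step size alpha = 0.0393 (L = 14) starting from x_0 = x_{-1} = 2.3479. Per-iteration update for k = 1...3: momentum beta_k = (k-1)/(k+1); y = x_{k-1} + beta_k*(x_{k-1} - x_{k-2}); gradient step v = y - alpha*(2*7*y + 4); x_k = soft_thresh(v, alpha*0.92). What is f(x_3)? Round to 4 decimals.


FISTA on f(x) = 7*x^2 + 4*x + 0.92*|x|
L = 14, alpha = 0.0393
Iteration 1: beta = 0.0, y = 2.3479 + 0.0*(2.3479 - 2.3479) = 2.3479
  grad(y) = 36.8706, v = y - alpha*grad = 0.8989
  prox(v) = soft_thresh(0.8989, 0.0362) = 0.8627
Iteration 2: beta = 0.3333, y = 0.8627 + 0.3333*(0.8627 - 2.3479) = 0.3677
  grad(y) = 9.1474, v = y - alpha*grad = 0.0082
  prox(v) = soft_thresh(0.0082, 0.0362) = 0.0
Iteration 3: beta = 0.5, y = 0.0 + 0.5*(0.0 - 0.8627) = -0.4314
  grad(y) = -2.0391, v = y - alpha*grad = -0.3512
  prox(v) = soft_thresh(-0.3512, 0.0362) = -0.3151
f(x_3) = 7*(-0.3151)^2 + 4*(-0.3151) + 0.92*|-0.3151| = -0.2755


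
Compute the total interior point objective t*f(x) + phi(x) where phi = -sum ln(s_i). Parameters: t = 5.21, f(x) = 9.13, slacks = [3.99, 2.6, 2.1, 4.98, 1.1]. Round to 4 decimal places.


Step 1: Compute log-barrier.
ln values: [1.3838, 0.9555, 0.7419, 1.6054, 0.0953]
phi = -(1.3838 + 0.9555 + 0.7419 + 1.6054 + 0.0953) = -4.782
Step 2: Compute augmented objective.
t*f(x) = 5.21*9.13 = 47.5673
Total = 47.5673 - 4.782 = 42.7853


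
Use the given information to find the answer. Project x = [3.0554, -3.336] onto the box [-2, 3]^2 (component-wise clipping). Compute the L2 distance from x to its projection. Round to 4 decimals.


Project each component onto [-2, 3].
clip(3.0554) = 3.0, clip(-3.336) = -2.0
Projection = [3.0, -2.0]
Squared diffs: [0.0031, 1.7849]
Distance = sqrt(1.788) = 1.3371


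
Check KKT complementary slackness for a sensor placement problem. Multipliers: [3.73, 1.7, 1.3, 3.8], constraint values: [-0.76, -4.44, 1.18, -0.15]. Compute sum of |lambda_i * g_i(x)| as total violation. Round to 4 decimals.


KKT complementary slackness check:
lambda_1 * g_1 = 3.73 * -0.76 = -2.8348
lambda_2 * g_2 = 1.7 * -4.44 = -7.548
lambda_3 * g_3 = 1.3 * 1.18 = 1.534
lambda_4 * g_4 = 3.8 * -0.15 = -0.57
Total violation = 2.8348 + 7.548 + 1.534 + 0.57 = 12.4868


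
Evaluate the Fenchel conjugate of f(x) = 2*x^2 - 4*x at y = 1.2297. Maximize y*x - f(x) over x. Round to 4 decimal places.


f*(y) = sup_x {y*x - a*x^2 - b*x} = sup_x {(y-b)*x - a*x^2}
FOC: (y - b) - 2a*x = 0 => x* = (y - b)/(2a)
x* = (1.2297 + 4)/(2*2) = 1.3074
f*(1.2297) = (y-b)^2/(4a) = (1.2297 + 4)^2/(4*2)
= 27.3498/8 = 3.4187


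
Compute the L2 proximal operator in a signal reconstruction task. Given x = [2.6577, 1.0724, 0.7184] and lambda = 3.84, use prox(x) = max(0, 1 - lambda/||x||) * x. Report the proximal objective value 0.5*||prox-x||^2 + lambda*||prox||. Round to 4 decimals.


Step 1: Compute ||x||.
||x|| = 2.9546
Step 2: Compute scaling factor.
scale = max(0, 1 - 3.84/2.9546) = 0.0
Step 3: prox(x) = [0.0, 0.0, 0.0]
||prox(x)|| = 0.0
Step 4: Proximal objective.
0.5*||prox-x||^2 = 4.3648
lambda*||prox|| = 0.0
Total = 4.3648


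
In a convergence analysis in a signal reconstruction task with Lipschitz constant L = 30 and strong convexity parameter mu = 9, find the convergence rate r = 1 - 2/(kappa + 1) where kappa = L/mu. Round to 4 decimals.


Step 1: Compute the condition number.
kappa = L/mu = 30/9 = 3.3333
Step 2: Compute the convergence rate.
r = 1 - 2/(kappa + 1) = 1 - 2*mu/(L + mu) = (L - mu)/(L + mu) = 21/39 = 0.5385


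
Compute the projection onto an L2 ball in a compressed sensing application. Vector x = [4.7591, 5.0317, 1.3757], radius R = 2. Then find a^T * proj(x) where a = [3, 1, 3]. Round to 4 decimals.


Step 1: Compute ||x|| (intermediates to 6 decimals).
||x|| = sqrt(4.7591^2 + 5.0317^2 + 1.3757^2) = 7.061132
Step 2: Project.
Since ||x|| > R, scale = R/||x|| = 2/7.061132 = 0.283241, proj(x) = scale * x
proj(x) = [1.347972, 1.425184, 0.389655]
Step 3: Dot product.
a^T * proj(x) = 3*1.347972 + 1*1.425184 + 3*0.389655 = 6.6381


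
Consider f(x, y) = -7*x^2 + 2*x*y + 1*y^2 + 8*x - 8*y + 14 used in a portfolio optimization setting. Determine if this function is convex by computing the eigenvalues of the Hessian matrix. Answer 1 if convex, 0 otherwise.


The Hessian of f(x,y) = -7*x^2 + 2*x*y + 1*y^2 + 8*x - 8*y + 14 is:
H = [[-14, 2], [2, 2]]
Trace = -14 + 2 = -12
Determinant = -14*2 - (2)^2 = -32
Discriminant = (-12)^2 - 4*-32 = 272.0
Eigenvalues: lambda_1 = -14.2462, lambda_2 = 2.2462
The function is not convex.

0


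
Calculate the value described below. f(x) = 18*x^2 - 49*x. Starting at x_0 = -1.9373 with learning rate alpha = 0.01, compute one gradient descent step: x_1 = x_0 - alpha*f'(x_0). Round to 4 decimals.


We compute the gradient at x_0 and apply the update.
f'(x) = 36*x - 49
f'(-1.9373) = 36*-1.9373 - 49 = -118.7428
x_1 = -1.9373 - 0.01*-118.7428 = -0.7499


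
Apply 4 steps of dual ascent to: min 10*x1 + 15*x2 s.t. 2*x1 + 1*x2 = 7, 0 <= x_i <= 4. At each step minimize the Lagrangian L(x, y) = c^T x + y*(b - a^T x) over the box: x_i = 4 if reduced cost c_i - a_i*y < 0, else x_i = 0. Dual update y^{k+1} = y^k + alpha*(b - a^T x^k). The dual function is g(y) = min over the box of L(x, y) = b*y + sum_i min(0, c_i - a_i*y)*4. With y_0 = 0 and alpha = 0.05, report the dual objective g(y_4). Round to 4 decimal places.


Dual ascent for LP: min 10*x1 + 15*x2, 2*x1 + 1*x2 = 7, 0 <= x_i <= 4
Step 1: y^k = 0.0, reduced costs: (10.0, 15.0)
  x^k = (0.0, 0.0), subgradient = b - a^T x = 7.0
  y^{k+1} = 0.0 + 0.05*7.0 = 0.35
Step 2: y^k = 0.35, reduced costs: (9.3, 14.65)
  x^k = (0.0, 0.0), subgradient = b - a^T x = 7.0
  y^{k+1} = 0.35 + 0.05*7.0 = 0.7
Step 3: y^k = 0.7, reduced costs: (8.6, 14.3)
  x^k = (0.0, 0.0), subgradient = b - a^T x = 7.0
  y^{k+1} = 0.7 + 0.05*7.0 = 1.05
Step 4: y^k = 1.05, reduced costs: (7.9, 13.95)
  x^k = (0.0, 0.0), subgradient = b - a^T x = 7.0
  y^{k+1} = 1.05 + 0.05*7.0 = 1.4
Dual objective at y_4 = 1.4: reduced costs (7.2, 13.6), box minimizer x = (0.0, 0.0)
g(y_4) = b*y + (c1 - a1*y)*x1 + (c2 - a2*y)*x2 = 7*1.4 + 7.2*0.0 + 13.6*0.0 = 9.8 + 0.0 + 0.0 = 9.8
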